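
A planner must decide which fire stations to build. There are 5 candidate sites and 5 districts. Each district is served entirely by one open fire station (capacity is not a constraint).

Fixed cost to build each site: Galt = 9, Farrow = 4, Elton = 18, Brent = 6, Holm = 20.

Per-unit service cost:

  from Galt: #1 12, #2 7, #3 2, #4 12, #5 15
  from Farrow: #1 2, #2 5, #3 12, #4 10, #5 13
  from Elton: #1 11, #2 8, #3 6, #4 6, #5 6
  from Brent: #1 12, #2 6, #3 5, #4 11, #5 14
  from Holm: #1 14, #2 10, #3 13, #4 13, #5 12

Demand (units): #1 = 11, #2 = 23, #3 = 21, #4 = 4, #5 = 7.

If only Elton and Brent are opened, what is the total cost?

Total cost: 454

Each district is assigned to its cheapest site among the open ones.
{Elton, Brent}: #1→Elton 11·11=121, #2→Brent 6·23=138, #3→Brent 5·21=105, #4→Elton 6·4=24, #5→Elton 6·7=42. Service 430; fixed 24; total 454.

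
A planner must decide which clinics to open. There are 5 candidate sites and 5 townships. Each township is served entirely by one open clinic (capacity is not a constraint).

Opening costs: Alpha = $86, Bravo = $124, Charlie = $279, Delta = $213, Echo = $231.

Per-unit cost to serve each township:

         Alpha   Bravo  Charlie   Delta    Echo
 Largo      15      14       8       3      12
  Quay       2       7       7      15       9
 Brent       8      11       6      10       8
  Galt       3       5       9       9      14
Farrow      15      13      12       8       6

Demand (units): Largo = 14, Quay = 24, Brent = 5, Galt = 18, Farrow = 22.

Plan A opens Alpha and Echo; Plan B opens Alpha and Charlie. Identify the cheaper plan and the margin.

Plan A is cheaper by 114.

Plan A: {Alpha, Echo}: Largo→Echo 12·14=168, Quay→Alpha 2·24=48, Brent→Alpha 8·5=40, Galt→Alpha 3·18=54, Farrow→Echo 6·22=132. Service 442; fixed 317; total 759.
Plan B: {Alpha, Charlie}: Largo→Charlie 8·14=112, Quay→Alpha 2·24=48, Brent→Charlie 6·5=30, Galt→Alpha 3·18=54, Farrow→Charlie 12·22=264. Service 508; fixed 365; total 873.
Difference: |759 − 873| = 114.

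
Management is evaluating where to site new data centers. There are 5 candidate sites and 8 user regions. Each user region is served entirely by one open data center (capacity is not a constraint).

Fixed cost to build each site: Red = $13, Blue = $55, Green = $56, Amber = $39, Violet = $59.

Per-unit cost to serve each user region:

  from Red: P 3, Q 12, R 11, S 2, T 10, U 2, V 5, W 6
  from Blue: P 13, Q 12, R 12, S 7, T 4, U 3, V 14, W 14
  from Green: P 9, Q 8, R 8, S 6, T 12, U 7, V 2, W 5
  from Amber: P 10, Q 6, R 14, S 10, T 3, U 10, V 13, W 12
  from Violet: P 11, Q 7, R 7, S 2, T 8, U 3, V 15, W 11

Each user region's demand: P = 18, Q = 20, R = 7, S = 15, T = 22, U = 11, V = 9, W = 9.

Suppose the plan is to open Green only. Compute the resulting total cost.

Each user region is assigned to its cheapest site among the open ones.
{Green}: P→Green 9·18=162, Q→Green 8·20=160, R→Green 8·7=56, S→Green 6·15=90, T→Green 12·22=264, U→Green 7·11=77, V→Green 2·9=18, W→Green 5·9=45. Service 872; fixed 56; total 928.

Total cost: 928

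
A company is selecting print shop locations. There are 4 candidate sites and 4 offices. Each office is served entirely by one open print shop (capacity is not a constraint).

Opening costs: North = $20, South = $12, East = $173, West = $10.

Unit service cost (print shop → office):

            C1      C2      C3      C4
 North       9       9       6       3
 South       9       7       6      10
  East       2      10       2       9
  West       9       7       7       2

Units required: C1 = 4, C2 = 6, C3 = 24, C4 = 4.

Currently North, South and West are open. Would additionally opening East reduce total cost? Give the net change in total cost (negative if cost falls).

No — net change +49 (cost rises by 49).

Current service cost with {North, South, West}: 230.
Adding East: each office re-picks its cheapest; new service cost 106, saving 124.
Extra fixed cost: 173. Net change = 173 − 124 = 49.
(Totals: 272 → 321.)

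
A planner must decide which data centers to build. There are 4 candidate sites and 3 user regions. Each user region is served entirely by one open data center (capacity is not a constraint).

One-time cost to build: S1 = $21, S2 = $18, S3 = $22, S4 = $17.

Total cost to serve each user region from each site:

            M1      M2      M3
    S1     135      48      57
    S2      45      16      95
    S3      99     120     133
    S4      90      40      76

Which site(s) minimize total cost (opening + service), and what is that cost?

Open S1 and S2; minimum total cost 157.

For any fixed open set, each user region goes to its cheapest open site; total = fixed + service.
{S1, S2}: M1→S2 45, M2→S2 16, M3→S1 57. Service 118; fixed 39; total 157.
{S2, S4}: M1→S2 45, M2→S2 16, M3→S4 76. Service 137; fixed 35; total 172.
{S1, S2, S4}: M1→S2 45, M2→S2 16, M3→S1 57. Service 118; fixed 56; total 174.
{S1, S2, S3, S4}: service 118 + fixed 78 = 196
(All 15 nonempty subsets were checked; S1 and S2 is lowest.)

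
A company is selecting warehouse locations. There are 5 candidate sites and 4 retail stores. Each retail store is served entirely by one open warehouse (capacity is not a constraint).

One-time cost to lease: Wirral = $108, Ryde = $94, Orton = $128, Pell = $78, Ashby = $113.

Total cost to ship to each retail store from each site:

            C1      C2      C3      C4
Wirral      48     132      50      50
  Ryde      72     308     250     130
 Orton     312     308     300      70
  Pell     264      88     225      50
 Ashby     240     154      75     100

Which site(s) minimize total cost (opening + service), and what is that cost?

Open Wirral only; minimum total cost 388.

For any fixed open set, each retail store goes to its cheapest open site; total = fixed + service.
{Wirral}: C1→Wirral 48, C2→Wirral 132, C3→Wirral 50, C4→Wirral 50. Service 280; fixed 108; total 388.
{Wirral, Pell}: service 236 + fixed 186 = 422
{Wirral, Ryde}: C1→Wirral 48, C2→Wirral 132, C3→Wirral 50, C4→Wirral 50. Service 280; fixed 202; total 482.
{Wirral, Ryde, Orton, Pell, Ashby}: C1→Wirral 48, C2→Pell 88, C3→Wirral 50, C4→Wirral 50. Service 236; fixed 521; total 757.
No other subset beats 388.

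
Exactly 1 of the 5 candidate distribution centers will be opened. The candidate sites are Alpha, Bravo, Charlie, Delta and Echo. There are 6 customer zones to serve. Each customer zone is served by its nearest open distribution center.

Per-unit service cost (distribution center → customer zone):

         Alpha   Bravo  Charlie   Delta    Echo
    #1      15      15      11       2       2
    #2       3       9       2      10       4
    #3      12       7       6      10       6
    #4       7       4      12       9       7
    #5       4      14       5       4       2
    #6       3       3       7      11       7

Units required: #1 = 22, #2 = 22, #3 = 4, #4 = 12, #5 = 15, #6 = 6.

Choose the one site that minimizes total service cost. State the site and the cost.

With exactly 1 open, each customer zone uses its cheapest among the chosen.
{Echo}: #1→Echo 2·22=44, #2→Echo 4·22=88, #3→Echo 6·4=24, #4→Echo 7·12=84, #5→Echo 2·15=30, #6→Echo 7·6=42. Service cost 312.
{Delta}: service cost 538
{Charlie}: service cost 571
Among all 5 size-1 choices, {Echo} is lowest.

Choose Echo only; total service cost 312.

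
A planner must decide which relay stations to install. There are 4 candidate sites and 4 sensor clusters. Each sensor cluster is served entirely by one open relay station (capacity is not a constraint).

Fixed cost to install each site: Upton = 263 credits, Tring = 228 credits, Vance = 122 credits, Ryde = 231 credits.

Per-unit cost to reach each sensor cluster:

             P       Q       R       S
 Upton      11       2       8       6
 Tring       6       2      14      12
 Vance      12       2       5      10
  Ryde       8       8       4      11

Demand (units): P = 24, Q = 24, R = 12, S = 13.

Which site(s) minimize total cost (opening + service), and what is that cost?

For any fixed open set, each sensor cluster goes to its cheapest open site; total = fixed + service.
{Vance}: P→Vance 12·24=288, Q→Vance 2·24=48, R→Vance 5·12=60, S→Vance 10·13=130. Service 526; fixed 122; total 648.
{Tring, Vance}: service 382 + fixed 350 = 732
{Tring}: service 516 + fixed 228 = 744
{Upton, Tring, Vance, Ryde}: P→Tring 6·24=144, Q→Upton 2·24=48, R→Ryde 4·12=48, S→Upton 6·13=78. Service 318; fixed 844; total 1162.
(All 15 nonempty subsets were checked; Vance only is lowest.)

Open Vance only; minimum total cost 648.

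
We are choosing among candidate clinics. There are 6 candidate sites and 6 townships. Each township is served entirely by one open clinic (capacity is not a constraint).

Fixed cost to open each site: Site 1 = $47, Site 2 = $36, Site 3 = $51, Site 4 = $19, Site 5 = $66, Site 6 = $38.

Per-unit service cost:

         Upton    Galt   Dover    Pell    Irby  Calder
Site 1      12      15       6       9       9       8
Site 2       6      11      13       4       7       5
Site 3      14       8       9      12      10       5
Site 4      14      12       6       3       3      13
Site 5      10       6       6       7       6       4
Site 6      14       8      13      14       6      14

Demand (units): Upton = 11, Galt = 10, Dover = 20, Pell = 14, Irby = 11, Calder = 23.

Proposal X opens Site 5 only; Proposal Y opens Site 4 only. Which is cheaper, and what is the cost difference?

Proposal X: {Site 5}: Upton→Site 5 10·11=110, Galt→Site 5 6·10=60, Dover→Site 5 6·20=120, Pell→Site 5 7·14=98, Irby→Site 5 6·11=66, Calder→Site 5 4·23=92. Service 546; fixed 66; total 612.
Proposal Y: {Site 4}: Upton→Site 4 14·11=154, Galt→Site 4 12·10=120, Dover→Site 4 6·20=120, Pell→Site 4 3·14=42, Irby→Site 4 3·11=33, Calder→Site 4 13·23=299. Service 768; fixed 19; total 787.
Difference: |612 − 787| = 175.

Proposal X is cheaper by 175.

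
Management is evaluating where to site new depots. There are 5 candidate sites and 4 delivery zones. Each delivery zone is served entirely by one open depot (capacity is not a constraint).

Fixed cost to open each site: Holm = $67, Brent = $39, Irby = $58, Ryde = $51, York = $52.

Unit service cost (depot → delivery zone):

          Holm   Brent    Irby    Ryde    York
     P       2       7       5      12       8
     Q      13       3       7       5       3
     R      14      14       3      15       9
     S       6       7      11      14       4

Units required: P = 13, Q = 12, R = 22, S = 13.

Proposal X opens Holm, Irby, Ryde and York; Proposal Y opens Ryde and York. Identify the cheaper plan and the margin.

Proposal X: {Holm, Irby, Ryde, York}: P→Holm 2·13=26, Q→York 3·12=36, R→Irby 3·22=66, S→York 4·13=52. Service 180; fixed 228; total 408.
Proposal Y: {Ryde, York}: P→York 8·13=104, Q→York 3·12=36, R→York 9·22=198, S→York 4·13=52. Service 390; fixed 103; total 493.
Difference: |408 − 493| = 85.

Proposal X is cheaper by 85.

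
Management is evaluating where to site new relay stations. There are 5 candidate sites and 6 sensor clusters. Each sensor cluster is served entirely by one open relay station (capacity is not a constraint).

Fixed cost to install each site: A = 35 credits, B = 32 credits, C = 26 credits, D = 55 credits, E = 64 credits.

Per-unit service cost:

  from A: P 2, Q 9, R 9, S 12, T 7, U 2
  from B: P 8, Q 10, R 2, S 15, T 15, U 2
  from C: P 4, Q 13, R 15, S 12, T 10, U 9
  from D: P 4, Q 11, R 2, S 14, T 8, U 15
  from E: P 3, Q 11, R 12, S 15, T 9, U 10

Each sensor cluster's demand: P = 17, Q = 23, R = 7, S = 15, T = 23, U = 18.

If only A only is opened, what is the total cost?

Total cost: 716

Each sensor cluster is assigned to its cheapest site among the open ones.
{A}: P→A 2·17=34, Q→A 9·23=207, R→A 9·7=63, S→A 12·15=180, T→A 7·23=161, U→A 2·18=36. Service 681; fixed 35; total 716.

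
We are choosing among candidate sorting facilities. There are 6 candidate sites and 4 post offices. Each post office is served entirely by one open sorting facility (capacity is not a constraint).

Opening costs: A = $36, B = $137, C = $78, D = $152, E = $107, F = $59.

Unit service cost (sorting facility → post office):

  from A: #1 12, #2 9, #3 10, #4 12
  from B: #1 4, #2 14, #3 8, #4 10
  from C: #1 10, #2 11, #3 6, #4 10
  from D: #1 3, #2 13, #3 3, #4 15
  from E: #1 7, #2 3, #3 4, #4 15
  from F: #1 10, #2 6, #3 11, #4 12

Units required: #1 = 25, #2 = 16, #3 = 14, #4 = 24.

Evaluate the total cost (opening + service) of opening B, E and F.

Each post office is assigned to its cheapest site among the open ones.
{B, E, F}: #1→B 4·25=100, #2→E 3·16=48, #3→E 4·14=56, #4→B 10·24=240. Service 444; fixed 303; total 747.

Total cost: 747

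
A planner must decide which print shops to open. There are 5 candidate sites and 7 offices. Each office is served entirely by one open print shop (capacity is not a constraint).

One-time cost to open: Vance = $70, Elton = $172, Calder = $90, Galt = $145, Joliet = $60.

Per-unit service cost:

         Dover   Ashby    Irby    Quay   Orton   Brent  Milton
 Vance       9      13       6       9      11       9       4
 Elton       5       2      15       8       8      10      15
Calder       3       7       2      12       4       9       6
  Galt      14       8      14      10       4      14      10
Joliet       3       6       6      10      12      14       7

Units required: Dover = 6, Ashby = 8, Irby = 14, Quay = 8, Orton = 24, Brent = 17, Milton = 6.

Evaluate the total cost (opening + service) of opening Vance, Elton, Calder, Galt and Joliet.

Each office is assigned to its cheapest site among the open ones.
{Vance, Elton, Calder, Galt, Joliet}: Dover→Calder 3·6=18, Ashby→Elton 2·8=16, Irby→Calder 2·14=28, Quay→Elton 8·8=64, Orton→Calder 4·24=96, Brent→Vance 9·17=153, Milton→Vance 4·6=24. Service 399; fixed 537; total 936.

Total cost: 936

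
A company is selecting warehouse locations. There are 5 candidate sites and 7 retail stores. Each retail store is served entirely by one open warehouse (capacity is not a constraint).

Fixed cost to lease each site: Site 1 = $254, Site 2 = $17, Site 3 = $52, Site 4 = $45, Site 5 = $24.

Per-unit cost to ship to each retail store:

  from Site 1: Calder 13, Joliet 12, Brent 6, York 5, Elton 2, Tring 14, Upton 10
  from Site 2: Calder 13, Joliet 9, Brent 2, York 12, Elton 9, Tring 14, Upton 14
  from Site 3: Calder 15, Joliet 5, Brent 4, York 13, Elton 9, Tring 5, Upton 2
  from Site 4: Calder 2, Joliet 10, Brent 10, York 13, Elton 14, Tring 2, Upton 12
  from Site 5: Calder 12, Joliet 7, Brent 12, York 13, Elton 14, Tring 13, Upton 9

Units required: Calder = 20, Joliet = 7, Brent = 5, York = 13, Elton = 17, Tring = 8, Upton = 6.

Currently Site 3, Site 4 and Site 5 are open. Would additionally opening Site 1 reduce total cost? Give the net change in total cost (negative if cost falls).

Current service cost with {Site 3, Site 4, Site 5}: 445.
Adding Site 1: each retail store re-picks its cheapest; new service cost 222, saving 223.
Extra fixed cost: 254. Net change = 254 − 223 = 31.
(Totals: 566 → 597.)

No — net change +31 (cost rises by 31).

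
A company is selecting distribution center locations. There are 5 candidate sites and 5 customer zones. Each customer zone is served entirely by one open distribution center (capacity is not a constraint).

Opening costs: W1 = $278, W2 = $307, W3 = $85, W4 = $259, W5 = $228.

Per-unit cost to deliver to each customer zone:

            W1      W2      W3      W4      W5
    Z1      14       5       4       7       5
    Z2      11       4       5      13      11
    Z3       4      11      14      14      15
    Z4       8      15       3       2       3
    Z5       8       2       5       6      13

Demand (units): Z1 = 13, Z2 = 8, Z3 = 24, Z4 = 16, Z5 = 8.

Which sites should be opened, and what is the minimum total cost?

For any fixed open set, each customer zone goes to its cheapest open site; total = fixed + service.
{W3}: Z1→W3 4·13=52, Z2→W3 5·8=40, Z3→W3 14·24=336, Z4→W3 3·16=48, Z5→W3 5·8=40. Service 516; fixed 85; total 601.
{W1, W3}: service 276 + fixed 363 = 639
{W2, W3}: service 412 + fixed 392 = 804
{W1, W2, W3, W4, W5}: Z1→W3 4·13=52, Z2→W2 4·8=32, Z3→W1 4·24=96, Z4→W4 2·16=32, Z5→W2 2·8=16. Service 228; fixed 1157; total 1385.
No other subset beats 601.

Open W3 only; minimum total cost 601.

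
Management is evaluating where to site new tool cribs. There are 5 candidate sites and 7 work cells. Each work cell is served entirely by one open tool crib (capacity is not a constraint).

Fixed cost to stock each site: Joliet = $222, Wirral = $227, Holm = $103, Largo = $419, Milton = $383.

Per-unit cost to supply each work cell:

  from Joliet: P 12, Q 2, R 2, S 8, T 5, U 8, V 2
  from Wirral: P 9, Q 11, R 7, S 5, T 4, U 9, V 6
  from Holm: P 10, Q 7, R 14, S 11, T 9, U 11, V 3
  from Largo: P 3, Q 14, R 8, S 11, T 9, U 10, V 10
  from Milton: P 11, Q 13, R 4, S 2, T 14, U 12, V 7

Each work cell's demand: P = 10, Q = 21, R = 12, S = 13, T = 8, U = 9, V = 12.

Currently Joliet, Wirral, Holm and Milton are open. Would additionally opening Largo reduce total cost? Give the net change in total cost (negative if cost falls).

Current service cost with {Joliet, Wirral, Holm, Milton}: 310.
Adding Largo: each work cell re-picks its cheapest; new service cost 250, saving 60.
Extra fixed cost: 419. Net change = 419 − 60 = 359.
(Totals: 1245 → 1604.)

No — net change +359 (cost rises by 359).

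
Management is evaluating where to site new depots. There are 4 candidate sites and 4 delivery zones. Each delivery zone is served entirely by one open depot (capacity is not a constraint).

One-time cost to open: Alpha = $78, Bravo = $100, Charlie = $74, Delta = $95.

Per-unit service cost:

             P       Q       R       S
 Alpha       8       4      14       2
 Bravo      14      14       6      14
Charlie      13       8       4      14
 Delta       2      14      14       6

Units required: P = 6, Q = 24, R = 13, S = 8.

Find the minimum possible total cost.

Minimum total cost: 364

For any fixed open set, each delivery zone goes to its cheapest open site; total = fixed + service.
{Alpha, Charlie}: P→Alpha 8·6=48, Q→Alpha 4·24=96, R→Charlie 4·13=52, S→Alpha 2·8=16. Service 212; fixed 152; total 364.
{Alpha, Bravo}: service 238 + fixed 178 = 416
{Alpha}: service 342 + fixed 78 = 420
{Alpha, Bravo, Charlie, Delta}: service 176 + fixed 347 = 523
(All 15 nonempty subsets were checked; Alpha and Charlie is lowest.)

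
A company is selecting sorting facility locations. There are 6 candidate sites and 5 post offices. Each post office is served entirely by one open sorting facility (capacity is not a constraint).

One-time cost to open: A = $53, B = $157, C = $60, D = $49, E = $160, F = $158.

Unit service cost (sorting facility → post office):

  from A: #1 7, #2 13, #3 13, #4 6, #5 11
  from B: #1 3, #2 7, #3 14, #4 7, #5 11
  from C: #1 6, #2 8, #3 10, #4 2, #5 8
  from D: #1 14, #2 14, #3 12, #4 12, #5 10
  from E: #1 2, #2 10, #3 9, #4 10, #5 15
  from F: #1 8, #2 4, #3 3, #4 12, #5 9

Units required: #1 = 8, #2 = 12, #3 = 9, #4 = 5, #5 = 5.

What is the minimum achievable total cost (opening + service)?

For any fixed open set, each post office goes to its cheapest open site; total = fixed + service.
{C}: #1→C 6·8=48, #2→C 8·12=96, #3→C 10·9=90, #4→C 2·5=10, #5→C 8·5=40. Service 284; fixed 60; total 344.
{C, F}: service 173 + fixed 218 = 391
{C, D}: #1→C 6·8=48, #2→C 8·12=96, #3→C 10·9=90, #4→C 2·5=10, #5→C 8·5=40. Service 284; fixed 109; total 393.
{A, B, C, D, E, F}: #1→E 2·8=16, #2→F 4·12=48, #3→F 3·9=27, #4→C 2·5=10, #5→C 8·5=40. Service 141; fixed 637; total 778.
No other subset beats 344.

Minimum total cost: 344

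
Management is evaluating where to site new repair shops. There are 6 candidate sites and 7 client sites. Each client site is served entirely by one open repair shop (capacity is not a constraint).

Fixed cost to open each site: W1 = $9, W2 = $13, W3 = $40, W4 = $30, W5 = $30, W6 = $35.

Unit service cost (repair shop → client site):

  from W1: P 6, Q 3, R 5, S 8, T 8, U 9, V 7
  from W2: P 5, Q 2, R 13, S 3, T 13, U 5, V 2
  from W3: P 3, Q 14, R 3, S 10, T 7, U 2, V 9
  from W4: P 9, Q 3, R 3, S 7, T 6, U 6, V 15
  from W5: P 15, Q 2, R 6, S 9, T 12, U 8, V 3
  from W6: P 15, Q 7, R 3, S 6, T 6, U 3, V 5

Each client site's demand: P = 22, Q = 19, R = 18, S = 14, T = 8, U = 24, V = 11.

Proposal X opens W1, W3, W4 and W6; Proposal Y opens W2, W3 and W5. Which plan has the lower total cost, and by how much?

Proposal X: {W1, W3, W4, W6}: P→W3 3·22=66, Q→W1 3·19=57, R→W3 3·18=54, S→W6 6·14=84, T→W4 6·8=48, U→W3 2·24=48, V→W6 5·11=55. Service 412; fixed 114; total 526.
Proposal Y: {W2, W3, W5}: P→W3 3·22=66, Q→W2 2·19=38, R→W3 3·18=54, S→W2 3·14=42, T→W3 7·8=56, U→W3 2·24=48, V→W2 2·11=22. Service 326; fixed 83; total 409.
Difference: |526 − 409| = 117.

Proposal Y is cheaper by 117.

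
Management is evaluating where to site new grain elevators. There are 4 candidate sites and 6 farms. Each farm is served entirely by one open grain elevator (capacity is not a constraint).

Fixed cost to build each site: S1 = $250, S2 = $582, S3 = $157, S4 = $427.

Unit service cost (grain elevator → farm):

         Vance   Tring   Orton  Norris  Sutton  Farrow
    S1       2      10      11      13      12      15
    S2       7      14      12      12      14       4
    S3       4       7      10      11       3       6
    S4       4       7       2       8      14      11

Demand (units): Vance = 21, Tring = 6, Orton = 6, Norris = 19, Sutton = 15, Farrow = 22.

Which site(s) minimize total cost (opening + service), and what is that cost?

Open S3 only; minimum total cost 729.

For any fixed open set, each farm goes to its cheapest open site; total = fixed + service.
{S3}: Vance→S3 4·21=84, Tring→S3 7·6=42, Orton→S3 10·6=60, Norris→S3 11·19=209, Sutton→S3 3·15=45, Farrow→S3 6·22=132. Service 572; fixed 157; total 729.
{S1, S3}: Vance→S1 2·21=42, Tring→S3 7·6=42, Orton→S3 10·6=60, Norris→S3 11·19=209, Sutton→S3 3·15=45, Farrow→S3 6·22=132. Service 530; fixed 407; total 937.
{S3, S4}: Vance→S3 4·21=84, Tring→S3 7·6=42, Orton→S4 2·6=12, Norris→S4 8·19=152, Sutton→S3 3·15=45, Farrow→S3 6·22=132. Service 467; fixed 584; total 1051.
{S1, S2, S3, S4}: Vance→S1 2·21=42, Tring→S3 7·6=42, Orton→S4 2·6=12, Norris→S4 8·19=152, Sutton→S3 3·15=45, Farrow→S2 4·22=88. Service 381; fixed 1416; total 1797.
No other subset beats 729.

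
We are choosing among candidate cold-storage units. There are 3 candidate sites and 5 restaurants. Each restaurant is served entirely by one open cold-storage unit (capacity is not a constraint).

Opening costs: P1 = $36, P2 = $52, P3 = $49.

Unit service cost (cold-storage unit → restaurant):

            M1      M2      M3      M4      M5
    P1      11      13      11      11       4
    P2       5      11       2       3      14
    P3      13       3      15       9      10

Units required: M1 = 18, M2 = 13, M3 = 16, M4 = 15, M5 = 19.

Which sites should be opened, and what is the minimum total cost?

For any fixed open set, each restaurant goes to its cheapest open site; total = fixed + service.
{P1, P2, P3}: M1→P2 5·18=90, M2→P3 3·13=39, M3→P2 2·16=32, M4→P2 3·15=45, M5→P1 4·19=76. Service 282; fixed 137; total 419.
{P1, P2}: M1→P2 5·18=90, M2→P2 11·13=143, M3→P2 2·16=32, M4→P2 3·15=45, M5→P1 4·19=76. Service 386; fixed 88; total 474.
{P2, P3}: M1→P2 5·18=90, M2→P3 3·13=39, M3→P2 2·16=32, M4→P2 3·15=45, M5→P3 10·19=190. Service 396; fixed 101; total 497.
{P1}: M1→P1 11·18=198, M2→P1 13·13=169, M3→P1 11·16=176, M4→P1 11·15=165, M5→P1 4·19=76. Service 784; fixed 36; total 820.
(All 7 nonempty subsets were checked; P1, P2 and P3 is lowest.)

Open P1, P2 and P3; minimum total cost 419.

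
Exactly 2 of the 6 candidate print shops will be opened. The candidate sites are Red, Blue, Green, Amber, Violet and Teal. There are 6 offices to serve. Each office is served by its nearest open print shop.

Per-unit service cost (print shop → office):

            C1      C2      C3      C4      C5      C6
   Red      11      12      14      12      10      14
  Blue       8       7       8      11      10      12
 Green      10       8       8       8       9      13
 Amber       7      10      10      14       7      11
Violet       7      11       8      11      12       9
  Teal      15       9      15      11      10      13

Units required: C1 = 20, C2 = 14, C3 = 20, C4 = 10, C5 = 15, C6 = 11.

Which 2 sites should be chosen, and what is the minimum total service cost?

Choose Green and Amber; total service cost 718.

With exactly 2 open, each office uses its cheapest among the chosen.
{Green, Amber}: C1→Amber 7·20=140, C2→Green 8·14=112, C3→Green 8·20=160, C4→Green 8·10=80, C5→Amber 7·15=105, C6→Amber 11·11=121. Service cost 718.
{Green, Violet}: service cost 726
{Blue, Amber}: service cost 734
Among all 15 size-2 choices, {Green, Amber} is lowest.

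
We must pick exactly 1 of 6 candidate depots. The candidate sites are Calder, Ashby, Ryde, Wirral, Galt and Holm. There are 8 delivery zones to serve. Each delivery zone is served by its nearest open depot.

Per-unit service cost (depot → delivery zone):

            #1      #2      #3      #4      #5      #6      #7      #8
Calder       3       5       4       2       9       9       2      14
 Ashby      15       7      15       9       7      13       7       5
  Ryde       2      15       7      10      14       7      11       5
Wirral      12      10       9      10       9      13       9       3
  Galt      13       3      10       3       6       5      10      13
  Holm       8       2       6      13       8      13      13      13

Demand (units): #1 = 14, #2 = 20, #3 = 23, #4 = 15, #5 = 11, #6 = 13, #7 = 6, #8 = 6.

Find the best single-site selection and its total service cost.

Choose Calder only; total service cost 576.

With exactly 1 open, each delivery zone uses its cheapest among the chosen.
{Calder}: #1→Calder 3·14=42, #2→Calder 5·20=100, #3→Calder 4·23=92, #4→Calder 2·15=30, #5→Calder 9·11=99, #6→Calder 9·13=117, #7→Calder 2·6=12, #8→Calder 14·6=84. Service cost 576.
{Galt}: service cost 786
{Holm}: service cost 898
Among all 6 size-1 choices, {Calder} is lowest.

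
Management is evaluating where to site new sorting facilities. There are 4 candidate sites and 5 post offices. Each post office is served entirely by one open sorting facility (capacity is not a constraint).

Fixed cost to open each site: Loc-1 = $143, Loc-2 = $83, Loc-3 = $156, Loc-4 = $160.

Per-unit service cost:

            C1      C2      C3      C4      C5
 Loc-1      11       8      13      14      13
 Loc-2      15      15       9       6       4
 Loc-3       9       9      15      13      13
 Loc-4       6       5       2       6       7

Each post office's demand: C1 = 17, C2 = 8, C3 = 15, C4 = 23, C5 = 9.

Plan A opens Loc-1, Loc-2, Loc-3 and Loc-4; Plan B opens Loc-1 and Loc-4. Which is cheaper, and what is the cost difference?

Plan A: {Loc-1, Loc-2, Loc-3, Loc-4}: C1→Loc-4 6·17=102, C2→Loc-4 5·8=40, C3→Loc-4 2·15=30, C4→Loc-2 6·23=138, C5→Loc-2 4·9=36. Service 346; fixed 542; total 888.
Plan B: {Loc-1, Loc-4}: C1→Loc-4 6·17=102, C2→Loc-4 5·8=40, C3→Loc-4 2·15=30, C4→Loc-4 6·23=138, C5→Loc-4 7·9=63. Service 373; fixed 303; total 676.
Difference: |888 − 676| = 212.

Plan B is cheaper by 212.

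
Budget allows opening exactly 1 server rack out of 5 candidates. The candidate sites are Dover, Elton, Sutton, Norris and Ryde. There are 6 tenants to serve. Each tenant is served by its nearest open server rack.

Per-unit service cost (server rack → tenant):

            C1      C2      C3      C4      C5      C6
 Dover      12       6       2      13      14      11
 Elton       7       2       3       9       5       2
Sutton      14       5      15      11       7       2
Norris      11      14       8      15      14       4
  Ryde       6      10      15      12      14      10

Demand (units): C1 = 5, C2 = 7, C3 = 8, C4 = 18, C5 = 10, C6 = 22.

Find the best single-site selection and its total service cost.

With exactly 1 open, each tenant uses its cheapest among the chosen.
{Elton}: C1→Elton 7·5=35, C2→Elton 2·7=14, C3→Elton 3·8=24, C4→Elton 9·18=162, C5→Elton 5·10=50, C6→Elton 2·22=44. Service cost 329.
{Sutton}: service cost 537
{Norris}: service cost 715
Among all 5 size-1 choices, {Elton} is lowest.

Choose Elton only; total service cost 329.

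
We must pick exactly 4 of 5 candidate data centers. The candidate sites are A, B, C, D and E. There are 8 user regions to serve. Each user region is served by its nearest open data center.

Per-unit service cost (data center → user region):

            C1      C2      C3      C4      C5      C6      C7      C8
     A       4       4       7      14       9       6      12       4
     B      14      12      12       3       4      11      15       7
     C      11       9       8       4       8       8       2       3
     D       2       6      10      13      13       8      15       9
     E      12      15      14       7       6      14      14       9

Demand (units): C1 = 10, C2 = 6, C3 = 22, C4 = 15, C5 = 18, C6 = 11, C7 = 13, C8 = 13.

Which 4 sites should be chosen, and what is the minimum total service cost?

With exactly 4 open, each user region uses its cheapest among the chosen.
{A, B, C, D}: C1→D 2·10=20, C2→A 4·6=24, C3→A 7·22=154, C4→B 3·15=45, C5→B 4·18=72, C6→A 6·11=66, C7→C 2·13=26, C8→C 3·13=39. Service cost 446.
{A, B, C, E}: service cost 466
{A, C, D, E}: service cost 497
Among all 5 size-4 choices, {A, B, C, D} is lowest.

Choose A, B, C and D; total service cost 446.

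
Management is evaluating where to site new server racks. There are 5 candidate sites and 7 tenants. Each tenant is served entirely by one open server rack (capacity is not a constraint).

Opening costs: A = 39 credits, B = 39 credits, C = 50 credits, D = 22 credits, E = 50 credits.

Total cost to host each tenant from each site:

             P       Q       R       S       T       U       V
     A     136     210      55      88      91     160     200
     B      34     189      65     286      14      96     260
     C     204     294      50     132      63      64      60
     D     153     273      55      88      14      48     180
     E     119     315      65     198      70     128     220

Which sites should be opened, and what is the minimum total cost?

For any fixed open set, each tenant goes to its cheapest open site; total = fixed + service.
{B, C, D}: P→B 34, Q→B 189, R→C 50, S→D 88, T→B 14, U→D 48, V→C 60. Service 483; fixed 111; total 594.
{A, B, C}: P→B 34, Q→B 189, R→C 50, S→A 88, T→B 14, U→C 64, V→C 60. Service 499; fixed 128; total 627.
{B, C}: service 543 + fixed 89 = 632
{A, B, C, D, E}: service 483 + fixed 200 = 683
No other subset beats 594.

Open B, C and D; minimum total cost 594.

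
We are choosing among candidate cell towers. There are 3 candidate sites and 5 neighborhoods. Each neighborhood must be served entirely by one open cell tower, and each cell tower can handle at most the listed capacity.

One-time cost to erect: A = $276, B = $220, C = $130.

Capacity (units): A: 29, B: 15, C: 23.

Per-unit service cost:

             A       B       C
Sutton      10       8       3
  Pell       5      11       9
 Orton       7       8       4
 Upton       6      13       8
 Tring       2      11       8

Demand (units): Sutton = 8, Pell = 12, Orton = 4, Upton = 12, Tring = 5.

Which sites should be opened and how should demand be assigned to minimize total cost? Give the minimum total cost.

Open {A, C}: Sutton→C 3·8=24, Pell→A 5·12=60, Orton→C 4·4=16, Upton→A 6·12=72, Tring→A 2·5=10.
Loads: A carries 29/29, C carries 12/23. Service 182; fixed 406; total 588.
Next best feasible plan costs 618.

Minimum total cost: 588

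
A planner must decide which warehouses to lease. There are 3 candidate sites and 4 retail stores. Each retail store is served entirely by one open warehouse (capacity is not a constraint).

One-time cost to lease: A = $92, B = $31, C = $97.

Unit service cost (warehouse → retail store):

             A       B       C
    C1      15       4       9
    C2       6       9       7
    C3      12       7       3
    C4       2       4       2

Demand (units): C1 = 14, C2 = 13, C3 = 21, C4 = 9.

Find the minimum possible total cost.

Minimum total cost: 356

For any fixed open set, each retail store goes to its cheapest open site; total = fixed + service.
{B, C}: C1→B 4·14=56, C2→C 7·13=91, C3→C 3·21=63, C4→C 2·9=18. Service 228; fixed 128; total 356.
{B}: C1→B 4·14=56, C2→B 9·13=117, C3→B 7·21=147, C4→B 4·9=36. Service 356; fixed 31; total 387.
{C}: C1→C 9·14=126, C2→C 7·13=91, C3→C 3·21=63, C4→C 2·9=18. Service 298; fixed 97; total 395.
{A, B, C}: C1→B 4·14=56, C2→A 6·13=78, C3→C 3·21=63, C4→A 2·9=18. Service 215; fixed 220; total 435.
No other subset beats 356.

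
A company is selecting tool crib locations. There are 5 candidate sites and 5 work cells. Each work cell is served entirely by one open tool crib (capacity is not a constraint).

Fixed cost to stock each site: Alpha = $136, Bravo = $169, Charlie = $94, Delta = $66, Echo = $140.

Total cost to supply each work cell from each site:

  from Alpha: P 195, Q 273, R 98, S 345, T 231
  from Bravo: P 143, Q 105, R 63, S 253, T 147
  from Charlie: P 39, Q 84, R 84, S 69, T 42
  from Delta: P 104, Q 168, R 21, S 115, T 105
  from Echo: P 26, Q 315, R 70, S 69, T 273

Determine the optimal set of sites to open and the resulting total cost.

For any fixed open set, each work cell goes to its cheapest open site; total = fixed + service.
{Charlie}: P→Charlie 39, Q→Charlie 84, R→Charlie 84, S→Charlie 69, T→Charlie 42. Service 318; fixed 94; total 412.
{Charlie, Delta}: P→Charlie 39, Q→Charlie 84, R→Delta 21, S→Charlie 69, T→Charlie 42. Service 255; fixed 160; total 415.
{Charlie, Echo}: service 291 + fixed 234 = 525
{Alpha, Bravo, Charlie, Delta, Echo}: P→Echo 26, Q→Charlie 84, R→Delta 21, S→Charlie 69, T→Charlie 42. Service 242; fixed 605; total 847.
No other subset beats 412.

Open Charlie only; minimum total cost 412.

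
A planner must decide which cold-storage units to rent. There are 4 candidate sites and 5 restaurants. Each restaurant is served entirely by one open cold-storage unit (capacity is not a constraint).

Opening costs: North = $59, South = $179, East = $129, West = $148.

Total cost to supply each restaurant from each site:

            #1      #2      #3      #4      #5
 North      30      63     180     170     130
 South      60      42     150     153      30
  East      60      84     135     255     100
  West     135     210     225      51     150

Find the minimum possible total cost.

Minimum total cost: 614

For any fixed open set, each restaurant goes to its cheapest open site; total = fixed + service.
{South}: #1→South 60, #2→South 42, #3→South 150, #4→South 153, #5→South 30. Service 435; fixed 179; total 614.
{North}: #1→North 30, #2→North 63, #3→North 180, #4→North 170, #5→North 130. Service 573; fixed 59; total 632.
{North, South}: service 405 + fixed 238 = 643
{North, South, East, West}: #1→North 30, #2→South 42, #3→East 135, #4→West 51, #5→South 30. Service 288; fixed 515; total 803.
(All 15 nonempty subsets were checked; South only is lowest.)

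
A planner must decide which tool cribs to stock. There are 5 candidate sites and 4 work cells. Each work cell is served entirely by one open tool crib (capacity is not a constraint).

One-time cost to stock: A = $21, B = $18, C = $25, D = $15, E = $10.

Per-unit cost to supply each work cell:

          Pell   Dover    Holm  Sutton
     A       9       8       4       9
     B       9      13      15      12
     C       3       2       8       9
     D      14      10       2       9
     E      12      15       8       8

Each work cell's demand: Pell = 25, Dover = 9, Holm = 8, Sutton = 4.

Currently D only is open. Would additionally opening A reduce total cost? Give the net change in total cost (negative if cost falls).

Yes — net change −122 (cost falls by 122).

Current service cost with {D}: 492.
Adding A: each work cell re-picks its cheapest; new service cost 349, saving 143.
Extra fixed cost: 21. Net change = 21 − 143 = -122.
(Totals: 507 → 385.)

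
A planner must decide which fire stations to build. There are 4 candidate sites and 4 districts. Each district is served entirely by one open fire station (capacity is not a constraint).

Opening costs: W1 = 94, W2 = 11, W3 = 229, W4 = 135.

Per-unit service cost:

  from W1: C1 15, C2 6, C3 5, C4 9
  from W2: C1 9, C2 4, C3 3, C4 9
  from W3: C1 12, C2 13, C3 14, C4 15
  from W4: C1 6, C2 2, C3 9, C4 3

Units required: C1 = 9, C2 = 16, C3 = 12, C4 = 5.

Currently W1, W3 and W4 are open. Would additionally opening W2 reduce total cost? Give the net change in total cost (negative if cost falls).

Yes — net change −13 (cost falls by 13).

Current service cost with {W1, W3, W4}: 161.
Adding W2: each district re-picks its cheapest; new service cost 137, saving 24.
Extra fixed cost: 11. Net change = 11 − 24 = -13.
(Totals: 619 → 606.)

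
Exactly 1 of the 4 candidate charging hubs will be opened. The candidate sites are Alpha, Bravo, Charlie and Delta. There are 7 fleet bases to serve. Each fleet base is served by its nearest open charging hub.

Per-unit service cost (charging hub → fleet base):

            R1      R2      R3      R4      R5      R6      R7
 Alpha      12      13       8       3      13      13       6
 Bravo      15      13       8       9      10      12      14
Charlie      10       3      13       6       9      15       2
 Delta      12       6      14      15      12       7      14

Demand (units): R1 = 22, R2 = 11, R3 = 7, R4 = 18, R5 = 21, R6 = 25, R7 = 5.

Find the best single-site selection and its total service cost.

With exactly 1 open, each fleet base uses its cheapest among the chosen.
{Charlie}: R1→Charlie 10·22=220, R2→Charlie 3·11=33, R3→Charlie 13·7=91, R4→Charlie 6·18=108, R5→Charlie 9·21=189, R6→Charlie 15·25=375, R7→Charlie 2·5=10. Service cost 1026.
{Alpha}: service cost 1145
{Delta}: service cost 1195
Among all 4 size-1 choices, {Charlie} is lowest.

Choose Charlie only; total service cost 1026.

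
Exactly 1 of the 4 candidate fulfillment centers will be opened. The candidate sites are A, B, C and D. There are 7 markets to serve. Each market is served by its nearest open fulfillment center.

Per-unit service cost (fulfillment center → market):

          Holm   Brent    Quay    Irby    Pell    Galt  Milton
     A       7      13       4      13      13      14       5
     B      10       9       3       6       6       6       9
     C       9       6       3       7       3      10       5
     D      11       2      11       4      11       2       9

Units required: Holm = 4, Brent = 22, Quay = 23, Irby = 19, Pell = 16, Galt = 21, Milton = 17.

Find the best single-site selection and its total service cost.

Choose C only; total service cost 713.

With exactly 1 open, each market uses its cheapest among the chosen.
{C}: Holm→C 9·4=36, Brent→C 6·22=132, Quay→C 3·23=69, Irby→C 7·19=133, Pell→C 3·16=48, Galt→C 10·21=210, Milton→C 5·17=85. Service cost 713.
{D}: service cost 788
{B}: service cost 796
Among all 4 size-1 choices, {C} is lowest.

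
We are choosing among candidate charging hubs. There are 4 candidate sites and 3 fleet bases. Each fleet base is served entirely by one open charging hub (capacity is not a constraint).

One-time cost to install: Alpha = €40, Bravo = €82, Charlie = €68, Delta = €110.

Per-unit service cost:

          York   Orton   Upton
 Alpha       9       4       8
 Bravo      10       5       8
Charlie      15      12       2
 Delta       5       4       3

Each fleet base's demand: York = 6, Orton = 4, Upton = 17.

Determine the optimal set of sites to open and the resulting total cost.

For any fixed open set, each fleet base goes to its cheapest open site; total = fixed + service.
{Delta}: York→Delta 5·6=30, Orton→Delta 4·4=16, Upton→Delta 3·17=51. Service 97; fixed 110; total 207.
{Alpha, Charlie}: service 104 + fixed 108 = 212
{Charlie}: service 172 + fixed 68 = 240
{Alpha, Bravo, Charlie, Delta}: service 80 + fixed 300 = 380
No other subset beats 207.

Open Delta only; minimum total cost 207.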